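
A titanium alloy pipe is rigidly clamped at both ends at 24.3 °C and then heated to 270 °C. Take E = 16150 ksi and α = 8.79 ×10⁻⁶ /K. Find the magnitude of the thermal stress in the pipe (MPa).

E = 16150 ksi = 111.4 GPa.
ΔT = 245.7 K. Constrained thermal stress σ = E·α·ΔT = 111.4×10³ MPa × 8.79×10⁻⁶ × 245.7 = 240 MPa (compressive).

240 MPa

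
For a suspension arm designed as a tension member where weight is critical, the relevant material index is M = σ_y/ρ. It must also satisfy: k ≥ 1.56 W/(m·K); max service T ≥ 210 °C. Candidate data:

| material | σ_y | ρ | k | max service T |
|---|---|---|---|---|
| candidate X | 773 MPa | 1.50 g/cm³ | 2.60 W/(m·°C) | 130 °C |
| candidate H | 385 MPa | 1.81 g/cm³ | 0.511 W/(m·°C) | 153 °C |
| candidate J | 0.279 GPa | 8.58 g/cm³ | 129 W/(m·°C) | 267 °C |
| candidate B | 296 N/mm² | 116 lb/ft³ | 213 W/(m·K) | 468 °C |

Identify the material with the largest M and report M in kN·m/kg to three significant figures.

candidate B, M = 159 kN·m/kg

Screen on constraints: k ≥ 1.56 W/(m·K); max service T ≥ 210 °C. Survivors: candidate J, candidate B.
Putting every candidate on a common basis:
  candidate J: σ_y = 279.0 MPa, ρ = 8580 kg/m³
  candidate B: σ_y = 296.0 MPa, ρ = 1858 kg/m³
  candidate B: M = 159 kN·m/kg
  candidate J: M = 32.5 kN·m/kg
The maximum is for candidate B.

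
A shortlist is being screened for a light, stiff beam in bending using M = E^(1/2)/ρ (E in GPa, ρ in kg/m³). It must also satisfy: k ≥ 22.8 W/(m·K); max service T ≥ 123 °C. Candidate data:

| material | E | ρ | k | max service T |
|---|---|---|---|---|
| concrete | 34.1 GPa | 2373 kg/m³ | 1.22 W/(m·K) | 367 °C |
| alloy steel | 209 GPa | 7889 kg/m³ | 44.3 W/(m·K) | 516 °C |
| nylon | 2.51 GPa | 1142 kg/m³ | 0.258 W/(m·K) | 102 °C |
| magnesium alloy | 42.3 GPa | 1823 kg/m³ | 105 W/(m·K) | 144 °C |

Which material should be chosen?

Screen on constraints: k ≥ 22.8 W/(m·K); max service T ≥ 123 °C. Survivors: alloy steel, magnesium alloy.
Evaluate M for each candidate:
  magnesium alloy: M = 3.57×10⁻³
  alloy steel: M = 1.83×10⁻³
The maximum is for magnesium alloy.

magnesium alloy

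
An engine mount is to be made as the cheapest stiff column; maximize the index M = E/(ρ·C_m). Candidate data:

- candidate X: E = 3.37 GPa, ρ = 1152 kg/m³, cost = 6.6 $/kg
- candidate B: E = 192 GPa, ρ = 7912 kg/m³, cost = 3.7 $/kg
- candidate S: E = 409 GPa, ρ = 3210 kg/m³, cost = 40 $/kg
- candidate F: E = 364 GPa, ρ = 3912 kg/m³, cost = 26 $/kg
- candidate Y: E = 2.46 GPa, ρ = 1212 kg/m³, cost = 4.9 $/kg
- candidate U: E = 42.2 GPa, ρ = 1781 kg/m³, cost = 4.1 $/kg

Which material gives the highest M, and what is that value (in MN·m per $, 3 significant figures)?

Computing M directly (units already consistent):
  candidate B: M = 6.56 MN·m per $
  candidate U: M = 5.78 MN·m per $
  candidate F: M = 3.58 MN·m per $
  candidate S: M = 3.19 MN·m per $
  candidate X: M = 0.443 MN·m per $
  candidate Y: M = 0.414 MN·m per $
The maximum is for candidate B.

candidate B, M = 6.56 MN·m per $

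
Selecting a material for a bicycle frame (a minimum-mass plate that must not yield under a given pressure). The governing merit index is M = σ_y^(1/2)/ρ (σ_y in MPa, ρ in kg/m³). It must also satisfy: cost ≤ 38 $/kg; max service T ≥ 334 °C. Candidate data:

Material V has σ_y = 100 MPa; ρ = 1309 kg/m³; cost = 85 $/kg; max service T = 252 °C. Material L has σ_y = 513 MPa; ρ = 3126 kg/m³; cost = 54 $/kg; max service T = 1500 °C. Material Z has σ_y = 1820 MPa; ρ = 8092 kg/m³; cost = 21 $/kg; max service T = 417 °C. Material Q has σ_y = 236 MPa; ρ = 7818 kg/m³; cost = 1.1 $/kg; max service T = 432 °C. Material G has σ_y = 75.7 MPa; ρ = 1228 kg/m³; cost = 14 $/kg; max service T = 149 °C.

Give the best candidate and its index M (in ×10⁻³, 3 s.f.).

material Z, M = 5.27×10⁻³

Screen on constraints: cost ≤ 38 $/kg; max service T ≥ 334 °C. Survivors: material Z, material Q.
Per-candidate index values:
  material Z: M = 5.27×10⁻³
  material Q: M = 1.96×10⁻³
Material Z has the largest M.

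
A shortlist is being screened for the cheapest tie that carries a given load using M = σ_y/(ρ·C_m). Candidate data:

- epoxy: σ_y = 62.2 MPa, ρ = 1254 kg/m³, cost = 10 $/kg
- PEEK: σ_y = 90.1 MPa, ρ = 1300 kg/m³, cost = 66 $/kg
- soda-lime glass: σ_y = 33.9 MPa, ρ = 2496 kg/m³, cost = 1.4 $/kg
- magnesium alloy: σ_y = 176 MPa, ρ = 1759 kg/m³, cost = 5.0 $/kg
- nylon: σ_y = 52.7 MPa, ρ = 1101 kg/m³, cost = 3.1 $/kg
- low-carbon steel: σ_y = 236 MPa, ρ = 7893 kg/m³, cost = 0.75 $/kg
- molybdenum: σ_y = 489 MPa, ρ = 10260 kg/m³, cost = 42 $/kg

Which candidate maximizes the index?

low-carbon steel

Computing M directly (units already consistent):
  low-carbon steel: M = 39.9 kN·m per $
  magnesium alloy: M = 20.0 kN·m per $
  nylon: M = 15.4 kN·m per $
  soda-lime glass: M = 9.70 kN·m per $
  epoxy: M = 4.96 kN·m per $
  molybdenum: M = 1.13 kN·m per $
  PEEK: M = 1.05 kN·m per $
The maximum is for low-carbon steel.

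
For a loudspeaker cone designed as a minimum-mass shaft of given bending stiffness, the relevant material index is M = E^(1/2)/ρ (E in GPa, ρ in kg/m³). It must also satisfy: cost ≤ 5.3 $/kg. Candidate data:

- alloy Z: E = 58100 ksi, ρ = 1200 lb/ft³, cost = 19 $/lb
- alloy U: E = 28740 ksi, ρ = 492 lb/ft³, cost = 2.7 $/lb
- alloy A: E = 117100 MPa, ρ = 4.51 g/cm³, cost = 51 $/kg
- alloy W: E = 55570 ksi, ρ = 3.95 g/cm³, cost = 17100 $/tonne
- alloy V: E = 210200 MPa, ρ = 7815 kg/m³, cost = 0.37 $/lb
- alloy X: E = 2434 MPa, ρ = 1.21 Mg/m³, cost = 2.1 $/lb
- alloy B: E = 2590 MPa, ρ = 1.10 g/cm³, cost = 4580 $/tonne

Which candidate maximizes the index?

Screen on constraints: cost ≤ 5.3 $/kg. Survivors: alloy V, alloy X, alloy B.
Normalizing units and computing the index:
  alloy V: E = 210.2 GPa, ρ = 7815 kg/m³
  alloy X: E = 2.434 GPa, ρ = 1210 kg/m³
  alloy B: E = 2.590 GPa, ρ = 1100 kg/m³
  alloy V: M = 1.86×10⁻³
  alloy B: M = 1.46×10⁻³
  alloy X: M = 1.29×10⁻³
Highest index: alloy V.

alloy V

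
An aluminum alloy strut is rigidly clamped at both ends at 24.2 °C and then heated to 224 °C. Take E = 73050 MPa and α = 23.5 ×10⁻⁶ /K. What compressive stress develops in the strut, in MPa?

E = 73050 MPa = 73.05 GPa.
ΔT = 199.8 K. Constrained thermal stress σ = E·α·ΔT = 73.05×10³ MPa × 23.5×10⁻⁶ × 199.8 = 343 MPa (compressive).

343 MPa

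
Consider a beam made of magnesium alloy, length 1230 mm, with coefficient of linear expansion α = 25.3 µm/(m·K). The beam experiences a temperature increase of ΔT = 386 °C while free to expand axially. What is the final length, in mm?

1242.0 mm

ΔL = α·L₀·ΔT = 25.3×10⁻⁶ × 1230 mm × 386.0 K = 12.0 mm.
L = L₀ + ΔL = 1230 + 12.0 = 1242.0 mm.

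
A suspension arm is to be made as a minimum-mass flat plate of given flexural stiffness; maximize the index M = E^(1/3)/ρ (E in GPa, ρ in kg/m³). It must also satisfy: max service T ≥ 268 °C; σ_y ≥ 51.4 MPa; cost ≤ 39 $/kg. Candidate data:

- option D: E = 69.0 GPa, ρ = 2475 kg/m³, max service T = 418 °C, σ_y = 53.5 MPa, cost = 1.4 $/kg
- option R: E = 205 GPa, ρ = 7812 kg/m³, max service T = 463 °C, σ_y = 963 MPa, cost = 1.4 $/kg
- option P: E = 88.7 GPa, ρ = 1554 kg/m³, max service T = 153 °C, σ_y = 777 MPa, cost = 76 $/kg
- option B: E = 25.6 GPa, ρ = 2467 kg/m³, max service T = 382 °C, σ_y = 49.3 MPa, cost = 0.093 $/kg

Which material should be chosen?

Screen on constraints: max service T ≥ 268 °C; σ_y ≥ 51.4 MPa; cost ≤ 39 $/kg. Survivors: option D, option R.
Evaluate M for each candidate:
  option D: M = 1.66×10⁻³
  option R: M = 0.755×10⁻³
Option D has the largest M.

option D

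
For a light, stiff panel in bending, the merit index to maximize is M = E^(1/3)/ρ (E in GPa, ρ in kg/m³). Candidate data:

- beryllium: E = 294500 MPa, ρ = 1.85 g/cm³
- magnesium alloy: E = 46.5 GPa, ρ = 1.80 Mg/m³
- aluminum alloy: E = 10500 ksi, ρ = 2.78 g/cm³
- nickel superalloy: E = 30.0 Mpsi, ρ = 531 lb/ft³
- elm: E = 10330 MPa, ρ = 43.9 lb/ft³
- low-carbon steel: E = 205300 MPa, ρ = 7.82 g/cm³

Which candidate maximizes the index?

After converting to SI:
  beryllium: E = 294.5 GPa, ρ = 1850 kg/m³
  magnesium alloy: E = 46.50 GPa, ρ = 1800 kg/m³
  aluminum alloy: E = 72.39 GPa, ρ = 2780 kg/m³
  nickel superalloy: E = 206.8 GPa, ρ = 8506 kg/m³
  elm: E = 10.33 GPa, ρ = 703.2 kg/m³
  low-carbon steel: E = 205.3 GPa, ρ = 7820 kg/m³
  beryllium: M = 3.60×10⁻³
  elm: M = 3.10×10⁻³
  magnesium alloy: M = 2.00×10⁻³
  aluminum alloy: M = 1.50×10⁻³
  low-carbon steel: M = 0.754×10⁻³
  nickel superalloy: M = 0.695×10⁻³
The maximum is for beryllium.

beryllium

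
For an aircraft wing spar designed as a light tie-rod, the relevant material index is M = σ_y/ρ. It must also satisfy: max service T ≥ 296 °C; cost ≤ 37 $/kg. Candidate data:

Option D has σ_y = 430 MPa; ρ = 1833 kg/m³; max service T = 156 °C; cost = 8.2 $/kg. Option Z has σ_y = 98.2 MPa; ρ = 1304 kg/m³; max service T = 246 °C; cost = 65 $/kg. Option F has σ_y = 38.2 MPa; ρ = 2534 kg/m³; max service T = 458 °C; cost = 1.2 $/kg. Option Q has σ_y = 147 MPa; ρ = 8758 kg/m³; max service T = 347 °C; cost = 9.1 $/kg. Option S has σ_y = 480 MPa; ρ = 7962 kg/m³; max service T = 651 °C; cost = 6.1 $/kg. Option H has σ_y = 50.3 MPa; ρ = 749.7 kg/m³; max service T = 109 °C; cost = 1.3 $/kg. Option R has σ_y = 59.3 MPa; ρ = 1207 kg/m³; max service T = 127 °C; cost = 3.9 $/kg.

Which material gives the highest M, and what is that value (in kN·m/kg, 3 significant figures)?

option S, M = 60.3 kN·m/kg

Screen on constraints: max service T ≥ 296 °C; cost ≤ 37 $/kg. Survivors: option F, option Q, option S.
Per-candidate index values:
  option S: M = 60.3 kN·m/kg
  option Q: M = 16.8 kN·m/kg
  option F: M = 15.1 kN·m/kg
Highest index: option S.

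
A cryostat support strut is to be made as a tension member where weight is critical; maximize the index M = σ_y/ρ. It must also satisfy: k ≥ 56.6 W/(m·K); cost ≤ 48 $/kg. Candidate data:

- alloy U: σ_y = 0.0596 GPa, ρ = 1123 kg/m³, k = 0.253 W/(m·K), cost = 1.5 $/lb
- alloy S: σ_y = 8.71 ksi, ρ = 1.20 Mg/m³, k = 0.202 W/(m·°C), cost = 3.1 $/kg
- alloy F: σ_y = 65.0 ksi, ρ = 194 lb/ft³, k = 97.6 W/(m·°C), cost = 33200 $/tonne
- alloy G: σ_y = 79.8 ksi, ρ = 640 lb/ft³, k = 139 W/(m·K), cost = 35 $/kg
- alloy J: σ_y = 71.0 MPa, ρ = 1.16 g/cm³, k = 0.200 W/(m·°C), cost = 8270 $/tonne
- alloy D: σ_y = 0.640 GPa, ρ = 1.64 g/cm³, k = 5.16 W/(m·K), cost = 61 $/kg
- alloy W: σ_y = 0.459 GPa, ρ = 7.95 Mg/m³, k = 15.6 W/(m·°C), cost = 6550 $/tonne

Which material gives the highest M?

Screen on constraints: k ≥ 56.6 W/(m·K); cost ≤ 48 $/kg. Survivors: alloy F, alloy G.
In SI units:
  alloy F: σ_y = 448.2 MPa, ρ = 3108 kg/m³
  alloy G: σ_y = 550.2 MPa, ρ = 10250 kg/m³
  alloy F: M = 144 kN·m/kg
  alloy G: M = 53.7 kN·m/kg
Highest index: alloy F.

alloy F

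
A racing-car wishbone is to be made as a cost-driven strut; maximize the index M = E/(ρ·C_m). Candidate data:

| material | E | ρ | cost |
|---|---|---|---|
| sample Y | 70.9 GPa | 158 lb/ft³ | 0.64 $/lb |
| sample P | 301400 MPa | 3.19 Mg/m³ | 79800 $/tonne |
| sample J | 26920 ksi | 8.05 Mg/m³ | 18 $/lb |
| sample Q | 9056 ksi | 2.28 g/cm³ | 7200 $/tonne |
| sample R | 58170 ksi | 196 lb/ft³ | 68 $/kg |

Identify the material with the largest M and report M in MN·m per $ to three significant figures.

sample Y, M = 19.9 MN·m per $

Normalizing units and computing the index:
  sample Y: E = 70.90 GPa, ρ = 2531 kg/m³, cost = 1.411 $/kg
  sample P: E = 301.4 GPa, ρ = 3190 kg/m³, cost = 79.80 $/kg
  sample J: E = 185.6 GPa, ρ = 8050 kg/m³, cost = 39.68 $/kg
  sample Q: E = 62.44 GPa, ρ = 2280 kg/m³, cost = 7.200 $/kg
  sample R: E = 401.1 GPa, ρ = 3140 kg/m³, cost = 68.00 $/kg
  sample Y: M = 19.9 MN·m per $
  sample Q: M = 3.80 MN·m per $
  sample R: M = 1.88 MN·m per $
  sample P: M = 1.18 MN·m per $
  sample J: M = 0.581 MN·m per $
Highest index: sample Y.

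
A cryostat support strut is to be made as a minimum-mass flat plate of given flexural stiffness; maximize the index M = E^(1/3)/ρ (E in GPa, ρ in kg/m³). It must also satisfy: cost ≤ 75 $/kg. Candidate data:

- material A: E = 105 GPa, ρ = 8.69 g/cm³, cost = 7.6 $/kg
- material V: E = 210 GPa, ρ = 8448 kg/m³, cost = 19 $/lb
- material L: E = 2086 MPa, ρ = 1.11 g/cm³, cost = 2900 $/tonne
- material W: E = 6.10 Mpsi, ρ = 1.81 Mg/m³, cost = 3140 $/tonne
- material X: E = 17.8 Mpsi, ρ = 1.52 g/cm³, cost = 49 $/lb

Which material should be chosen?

Screen on constraints: cost ≤ 75 $/kg. Survivors: material A, material V, material L, material W.
Putting every candidate on a common basis:
  material A: E = 105.0 GPa, ρ = 8690 kg/m³
  material V: E = 210.0 GPa, ρ = 8448 kg/m³
  material L: E = 2.086 GPa, ρ = 1110 kg/m³
  material W: E = 42.06 GPa, ρ = 1810 kg/m³
  material W: M = 1.92×10⁻³
  material L: M = 1.15×10⁻³
  material V: M = 0.704×10⁻³
  material A: M = 0.543×10⁻³
Material W has the largest M.

material W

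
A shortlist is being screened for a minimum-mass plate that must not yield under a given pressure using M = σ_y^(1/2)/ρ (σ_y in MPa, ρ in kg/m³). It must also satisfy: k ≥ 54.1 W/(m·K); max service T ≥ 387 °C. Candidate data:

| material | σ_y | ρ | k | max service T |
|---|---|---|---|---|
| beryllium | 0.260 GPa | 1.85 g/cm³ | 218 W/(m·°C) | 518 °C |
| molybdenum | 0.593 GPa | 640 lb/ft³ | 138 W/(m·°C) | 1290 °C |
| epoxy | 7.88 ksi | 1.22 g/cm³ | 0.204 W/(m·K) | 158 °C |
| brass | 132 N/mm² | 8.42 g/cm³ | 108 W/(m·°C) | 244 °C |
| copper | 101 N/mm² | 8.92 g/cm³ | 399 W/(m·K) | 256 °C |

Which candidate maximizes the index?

Screen on constraints: k ≥ 54.1 W/(m·K); max service T ≥ 387 °C. Survivors: beryllium, molybdenum.
In SI units:
  beryllium: σ_y = 260.0 MPa, ρ = 1850 kg/m³
  molybdenum: σ_y = 593.0 MPa, ρ = 10250 kg/m³
  beryllium: M = 8.72×10⁻³
  molybdenum: M = 2.38×10⁻³
The maximum is for beryllium.

beryllium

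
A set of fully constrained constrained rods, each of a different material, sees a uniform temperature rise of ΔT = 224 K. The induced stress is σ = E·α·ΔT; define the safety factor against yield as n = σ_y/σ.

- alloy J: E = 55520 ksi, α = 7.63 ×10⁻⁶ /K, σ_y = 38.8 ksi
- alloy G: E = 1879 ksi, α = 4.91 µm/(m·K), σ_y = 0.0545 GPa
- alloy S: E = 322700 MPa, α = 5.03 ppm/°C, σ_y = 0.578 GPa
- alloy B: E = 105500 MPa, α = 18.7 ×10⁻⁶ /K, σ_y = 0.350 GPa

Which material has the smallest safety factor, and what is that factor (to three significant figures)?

alloy J, n = 0.409

In consistent units (E in GPa, α in ×10⁻⁶/K, σ_y in MPa):
  alloy J: E = 382.8, α = 7.63, σ_y = 267.5 → σ = 654 MPa, n = 0.409
  alloy G: E = 12.96, α = 4.91, σ_y = 54.50 → σ = 14.2 MPa, n = 3.82
  alloy S: E = 322.7, α = 5.03, σ_y = 578.0 → σ = 364 MPa, n = 1.59
  alloy B: E = 105.5, α = 18.7, σ_y = 350.0 → σ = 442 MPa, n = 0.792
The minimum is alloy J at n = 0.409.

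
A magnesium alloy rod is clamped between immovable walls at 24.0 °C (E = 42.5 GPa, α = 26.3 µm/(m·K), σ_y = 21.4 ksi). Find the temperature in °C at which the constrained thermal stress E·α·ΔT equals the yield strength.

156 °C

σ_y = 21.4 ksi = 147.5 MPa.
E·α·ΔT = 147.5 MPa ⇒ ΔT = 147.5 / (42.50×10³ × 26.3×10⁻⁶) = 132.0 K.
T = 24.0 + 132.0 = 156.0 °C.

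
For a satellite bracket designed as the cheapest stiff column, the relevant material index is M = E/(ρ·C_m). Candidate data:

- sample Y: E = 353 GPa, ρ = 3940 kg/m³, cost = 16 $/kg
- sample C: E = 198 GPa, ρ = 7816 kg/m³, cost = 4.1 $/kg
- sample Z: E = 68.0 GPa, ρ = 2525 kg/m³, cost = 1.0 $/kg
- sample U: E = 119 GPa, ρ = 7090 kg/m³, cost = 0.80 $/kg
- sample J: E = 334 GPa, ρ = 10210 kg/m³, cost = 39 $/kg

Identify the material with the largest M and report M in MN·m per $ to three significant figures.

sample Z, M = 26.9 MN·m per $

Per-candidate index values:
  sample Z: M = 26.9 MN·m per $
  sample U: M = 21.0 MN·m per $
  sample C: M = 6.18 MN·m per $
  sample Y: M = 5.60 MN·m per $
  sample J: M = 0.839 MN·m per $
Sample Z ranks first.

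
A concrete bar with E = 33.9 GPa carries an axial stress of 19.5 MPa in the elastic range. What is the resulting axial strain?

5.75×10⁻⁴

ε = σ/E = 19.5 / 33900 = 5.75×10⁻⁴.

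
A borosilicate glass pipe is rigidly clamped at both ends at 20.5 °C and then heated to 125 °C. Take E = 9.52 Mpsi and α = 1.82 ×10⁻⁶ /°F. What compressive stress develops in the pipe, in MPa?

22.5 MPa

E = 9.52 Mpsi = 65.64 GPa.
α = 1.82×10⁻⁶/°F × 9/5 = 3.28×10⁻⁶/K.
ΔT = 104.5 K. Constrained thermal stress σ = E·α·ΔT = 65.64×10³ MPa × 3.28×10⁻⁶ × 104.5 = 22.5 MPa (compressive).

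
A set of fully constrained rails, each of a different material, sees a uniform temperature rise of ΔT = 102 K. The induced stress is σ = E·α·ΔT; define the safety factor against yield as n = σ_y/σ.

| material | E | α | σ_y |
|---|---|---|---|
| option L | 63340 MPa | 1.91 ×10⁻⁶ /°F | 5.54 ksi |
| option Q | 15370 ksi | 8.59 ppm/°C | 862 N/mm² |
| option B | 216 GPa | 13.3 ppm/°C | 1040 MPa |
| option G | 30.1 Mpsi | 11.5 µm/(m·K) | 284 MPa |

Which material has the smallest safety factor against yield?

In consistent units (E in GPa, α in ×10⁻⁶/K, σ_y in MPa):
  option L: E = 63.34, α = 3.44, σ_y = 38.20 → σ = 22.2 MPa, n = 1.72
  option Q: E = 106.0, α = 8.59, σ_y = 862.0 → σ = 92.9 MPa, n = 9.28
  option B: E = 216.0, α = 13.3, σ_y = 1040 → σ = 293 MPa, n = 3.55
  option G: E = 207.5, α = 11.5, σ_y = 284.0 → σ = 243 MPa, n = 1.17
Smallest n: option G with n = 1.17.

option G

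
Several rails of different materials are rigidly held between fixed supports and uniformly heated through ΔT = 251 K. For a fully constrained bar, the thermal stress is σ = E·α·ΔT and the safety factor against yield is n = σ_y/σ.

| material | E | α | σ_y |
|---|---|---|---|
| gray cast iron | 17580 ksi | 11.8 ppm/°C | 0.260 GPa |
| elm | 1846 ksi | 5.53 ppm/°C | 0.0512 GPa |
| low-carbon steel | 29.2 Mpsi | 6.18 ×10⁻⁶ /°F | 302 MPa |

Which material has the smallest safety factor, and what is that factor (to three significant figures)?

Per material, after unit conversion:
  gray cast iron: E = 121.2, α = 11.8, σ_y = 260.0 → σ = 359 MPa, n = 0.724
  elm: E = 12.73, α = 5.53, σ_y = 51.20 → σ = 17.7 MPa, n = 2.90
  low-carbon steel: E = 201.3, α = 11.1, σ_y = 302.0 → σ = 562 MPa, n = 0.537
Smallest n: low-carbon steel with n = 0.537.

low-carbon steel, n = 0.537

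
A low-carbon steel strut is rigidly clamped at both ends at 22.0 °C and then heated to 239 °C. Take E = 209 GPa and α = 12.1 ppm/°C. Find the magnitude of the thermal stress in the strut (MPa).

549 MPa

ΔT = 217.0 K. Constrained thermal stress σ = E·α·ΔT = 209.0×10³ MPa × 12.1×10⁻⁶ × 217.0 = 549 MPa (compressive).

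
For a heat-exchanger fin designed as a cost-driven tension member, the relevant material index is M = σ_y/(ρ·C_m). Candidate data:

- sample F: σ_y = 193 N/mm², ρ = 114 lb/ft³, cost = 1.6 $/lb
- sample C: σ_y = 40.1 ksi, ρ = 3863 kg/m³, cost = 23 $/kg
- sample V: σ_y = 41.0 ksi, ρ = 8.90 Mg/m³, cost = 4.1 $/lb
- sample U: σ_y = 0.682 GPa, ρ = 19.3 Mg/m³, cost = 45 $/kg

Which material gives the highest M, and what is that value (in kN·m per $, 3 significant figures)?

Convert each candidate to consistent units, then evaluate M:
  sample F: σ_y = 193.0 MPa, ρ = 1826 kg/m³, cost = 3.527 $/kg
  sample C: σ_y = 276.5 MPa, ρ = 3863 kg/m³, cost = 23.00 $/kg
  sample V: σ_y = 282.7 MPa, ρ = 8900 kg/m³, cost = 9.039 $/kg
  sample U: σ_y = 682.0 MPa, ρ = 19300 kg/m³, cost = 45.00 $/kg
  sample F: M = 30.0 kN·m per $
  sample V: M = 3.51 kN·m per $
  sample C: M = 3.11 kN·m per $
  sample U: M = 0.785 kN·m per $
Sample F ranks first.

sample F, M = 30.0 kN·m per $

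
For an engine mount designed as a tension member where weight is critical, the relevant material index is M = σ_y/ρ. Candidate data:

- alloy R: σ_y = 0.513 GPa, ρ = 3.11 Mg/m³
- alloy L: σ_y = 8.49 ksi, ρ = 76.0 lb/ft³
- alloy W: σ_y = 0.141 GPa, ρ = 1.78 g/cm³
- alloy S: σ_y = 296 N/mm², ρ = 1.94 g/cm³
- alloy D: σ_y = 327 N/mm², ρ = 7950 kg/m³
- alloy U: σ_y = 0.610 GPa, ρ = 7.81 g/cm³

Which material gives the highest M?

alloy R

In SI units:
  alloy R: σ_y = 513.0 MPa, ρ = 3110 kg/m³
  alloy L: σ_y = 58.54 MPa, ρ = 1217 kg/m³
  alloy W: σ_y = 141.0 MPa, ρ = 1780 kg/m³
  alloy S: σ_y = 296.0 MPa, ρ = 1940 kg/m³
  alloy D: σ_y = 327.0 MPa, ρ = 7950 kg/m³
  alloy U: σ_y = 610.0 MPa, ρ = 7810 kg/m³
  alloy R: M = 165 kN·m/kg
  alloy S: M = 153 kN·m/kg
  alloy W: M = 79.2 kN·m/kg
  alloy U: M = 78.1 kN·m/kg
  alloy L: M = 48.1 kN·m/kg
  alloy D: M = 41.1 kN·m/kg
The maximum is for alloy R.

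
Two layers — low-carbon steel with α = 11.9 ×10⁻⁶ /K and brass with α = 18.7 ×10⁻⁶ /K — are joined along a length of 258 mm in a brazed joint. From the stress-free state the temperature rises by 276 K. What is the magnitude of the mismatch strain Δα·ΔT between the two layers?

Δα = |11.9 − 18.7|×10⁻⁶/K = 6.80×10⁻⁶/K.
Mismatch strain = Δα·ΔT = 6.80×10⁻⁶ × 276.0 = 1.88×10⁻³.

1.88×10⁻³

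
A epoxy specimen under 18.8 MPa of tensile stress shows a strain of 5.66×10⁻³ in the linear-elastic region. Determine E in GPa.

E = σ/ε = 18.8 MPa / 5.66×10⁻³ = 3322 MPa = 3.32 GPa.

3.32 GPa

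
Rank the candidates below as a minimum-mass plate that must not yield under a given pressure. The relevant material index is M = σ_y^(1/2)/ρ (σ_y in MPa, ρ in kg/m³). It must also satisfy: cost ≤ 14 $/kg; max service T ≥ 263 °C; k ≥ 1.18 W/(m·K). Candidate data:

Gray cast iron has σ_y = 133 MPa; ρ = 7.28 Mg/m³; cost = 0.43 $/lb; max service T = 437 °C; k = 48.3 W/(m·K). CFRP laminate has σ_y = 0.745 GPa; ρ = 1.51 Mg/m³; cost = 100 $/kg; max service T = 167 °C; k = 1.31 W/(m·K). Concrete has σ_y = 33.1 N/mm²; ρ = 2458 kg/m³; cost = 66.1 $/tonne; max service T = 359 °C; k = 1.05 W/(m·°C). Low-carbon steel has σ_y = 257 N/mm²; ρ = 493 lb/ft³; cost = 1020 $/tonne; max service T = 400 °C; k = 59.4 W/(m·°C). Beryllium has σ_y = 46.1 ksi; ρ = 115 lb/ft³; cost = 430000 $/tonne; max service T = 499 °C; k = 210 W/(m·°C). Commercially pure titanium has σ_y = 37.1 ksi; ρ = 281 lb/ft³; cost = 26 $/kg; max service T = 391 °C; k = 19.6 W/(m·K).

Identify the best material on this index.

low-carbon steel

Screen on constraints: cost ≤ 14 $/kg; max service T ≥ 263 °C; k ≥ 1.18 W/(m·K). Survivors: gray cast iron, low-carbon steel.
After converting to SI:
  gray cast iron: σ_y = 133.0 MPa, ρ = 7280 kg/m³
  low-carbon steel: σ_y = 257.0 MPa, ρ = 7897 kg/m³
  low-carbon steel: M = 2.03×10⁻³
  gray cast iron: M = 1.58×10⁻³
Highest index: low-carbon steel.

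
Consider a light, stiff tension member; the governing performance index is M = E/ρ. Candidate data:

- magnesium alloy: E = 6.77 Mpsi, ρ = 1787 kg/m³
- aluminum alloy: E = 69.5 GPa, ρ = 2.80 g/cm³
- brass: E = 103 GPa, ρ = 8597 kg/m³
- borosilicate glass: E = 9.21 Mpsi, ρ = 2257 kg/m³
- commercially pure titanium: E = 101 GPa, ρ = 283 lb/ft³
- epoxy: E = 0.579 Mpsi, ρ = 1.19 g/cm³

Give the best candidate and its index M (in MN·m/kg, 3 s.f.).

After converting to SI:
  magnesium alloy: E = 46.68 GPa, ρ = 1787 kg/m³
  aluminum alloy: E = 69.50 GPa, ρ = 2800 kg/m³
  brass: E = 103.0 GPa, ρ = 8597 kg/m³
  borosilicate glass: E = 63.50 GPa, ρ = 2257 kg/m³
  commercially pure titanium: E = 101.0 GPa, ρ = 4533 kg/m³
  epoxy: E = 3.992 GPa, ρ = 1190 kg/m³
  borosilicate glass: M = 28.1 MN·m/kg
  magnesium alloy: M = 26.1 MN·m/kg
  aluminum alloy: M = 24.8 MN·m/kg
  commercially pure titanium: M = 22.3 MN·m/kg
  brass: M = 12.0 MN·m/kg
  epoxy: M = 3.35 MN·m/kg
Borosilicate glass ranks first.

borosilicate glass, M = 28.1 MN·m/kg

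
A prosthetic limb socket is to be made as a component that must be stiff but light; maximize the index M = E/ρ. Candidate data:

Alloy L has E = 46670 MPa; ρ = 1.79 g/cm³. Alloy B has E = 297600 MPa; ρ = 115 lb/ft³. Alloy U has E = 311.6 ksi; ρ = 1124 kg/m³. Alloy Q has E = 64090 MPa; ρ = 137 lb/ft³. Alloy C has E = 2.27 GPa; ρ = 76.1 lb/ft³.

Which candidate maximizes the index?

Convert each candidate to consistent units, then evaluate M:
  alloy L: E = 46.67 GPa, ρ = 1790 kg/m³
  alloy B: E = 297.6 GPa, ρ = 1842 kg/m³
  alloy U: E = 2.148 GPa, ρ = 1124 kg/m³
  alloy Q: E = 64.09 GPa, ρ = 2195 kg/m³
  alloy C: E = 2.270 GPa, ρ = 1219 kg/m³
  alloy B: M = 162 MN·m/kg
  alloy Q: M = 29.2 MN·m/kg
  alloy L: M = 26.1 MN·m/kg
  alloy U: M = 1.91 MN·m/kg
  alloy C: M = 1.86 MN·m/kg
Highest index: alloy B.

alloy B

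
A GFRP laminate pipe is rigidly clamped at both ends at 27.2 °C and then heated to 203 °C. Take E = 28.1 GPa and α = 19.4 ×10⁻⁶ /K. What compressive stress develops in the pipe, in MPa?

95.8 MPa

ΔT = 175.8 K. Constrained thermal stress σ = E·α·ΔT = 28.10×10³ MPa × 19.4×10⁻⁶ × 175.8 = 95.8 MPa (compressive).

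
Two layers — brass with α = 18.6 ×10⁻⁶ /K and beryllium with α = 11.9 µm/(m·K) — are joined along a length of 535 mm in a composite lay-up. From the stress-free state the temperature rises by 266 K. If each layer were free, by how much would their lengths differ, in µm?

Δα = |18.6 − 11.9|×10⁻⁶/K = 6.70×10⁻⁶/K.
ΔL_mismatch = Δα·L·ΔT = 6.70×10⁻⁶ × 535.0 mm × 266.0 K = 953 µm.

953 µm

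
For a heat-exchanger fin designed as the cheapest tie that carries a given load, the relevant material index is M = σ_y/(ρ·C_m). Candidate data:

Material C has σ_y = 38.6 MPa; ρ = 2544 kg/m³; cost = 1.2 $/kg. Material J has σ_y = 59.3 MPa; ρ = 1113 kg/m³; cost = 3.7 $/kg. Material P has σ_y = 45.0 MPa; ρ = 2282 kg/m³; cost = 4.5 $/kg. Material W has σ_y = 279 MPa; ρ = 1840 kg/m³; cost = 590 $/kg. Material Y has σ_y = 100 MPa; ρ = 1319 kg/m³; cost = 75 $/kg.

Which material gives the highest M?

material J

Computing M directly (units already consistent):
  material J: M = 14.4 kN·m per $
  material C: M = 12.6 kN·m per $
  material P: M = 4.38 kN·m per $
  material Y: M = 1.01 kN·m per $
  material W: M = 0.257 kN·m per $
Material J has the largest M.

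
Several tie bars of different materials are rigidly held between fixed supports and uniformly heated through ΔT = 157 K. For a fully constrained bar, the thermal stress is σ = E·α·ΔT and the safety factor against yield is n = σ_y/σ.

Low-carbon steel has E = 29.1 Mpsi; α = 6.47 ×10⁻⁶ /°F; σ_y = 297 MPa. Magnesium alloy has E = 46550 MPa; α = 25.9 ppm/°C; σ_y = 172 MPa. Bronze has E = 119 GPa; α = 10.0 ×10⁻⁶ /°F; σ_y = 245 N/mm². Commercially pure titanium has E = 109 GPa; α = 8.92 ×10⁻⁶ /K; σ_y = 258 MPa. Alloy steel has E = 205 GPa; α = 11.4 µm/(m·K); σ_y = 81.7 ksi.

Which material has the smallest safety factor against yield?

Converting E to GPa, α to ×10⁻⁶/K, σ_y to MPa, then σ and n for each:
  low-carbon steel: E = 200.6, α = 11.6, σ_y = 297.0 → σ = 367 MPa, n = 0.810
  magnesium alloy: E = 46.55, α = 25.9, σ_y = 172.0 → σ = 189 MPa, n = 0.909
  bronze: E = 119.0, α = 18.0, σ_y = 245.0 → σ = 336 MPa, n = 0.729
  commercially pure titanium: E = 109.0, α = 8.92, σ_y = 258.0 → σ = 153 MPa, n = 1.69
  alloy steel: E = 205.0, α = 11.4, σ_y = 563.3 → σ = 367 MPa, n = 1.54
Bronze has the lowest safety factor, n = 0.729.

bronze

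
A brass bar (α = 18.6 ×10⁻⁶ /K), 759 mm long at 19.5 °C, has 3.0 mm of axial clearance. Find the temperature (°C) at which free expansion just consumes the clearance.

232 °C

α·L₀·ΔT = 3.0 mm ⇒ ΔT = 3.0 / (18.6×10⁻⁶ × 759.0) = 212.5 K.
T = 19.5 + 212.5 = 232.0 °C.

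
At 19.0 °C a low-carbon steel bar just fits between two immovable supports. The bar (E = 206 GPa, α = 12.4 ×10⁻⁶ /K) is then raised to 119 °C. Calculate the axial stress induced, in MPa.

255 MPa

ΔT = 100.0 K. Constrained thermal stress σ = E·α·ΔT = 206.0×10³ MPa × 12.4×10⁻⁶ × 100.0 = 255 MPa (compressive).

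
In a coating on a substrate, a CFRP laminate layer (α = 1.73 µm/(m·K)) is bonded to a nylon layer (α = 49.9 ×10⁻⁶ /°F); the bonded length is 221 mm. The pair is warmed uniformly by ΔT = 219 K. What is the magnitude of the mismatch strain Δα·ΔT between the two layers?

0.0193

nylon: α = 49.9×10⁻⁶/°F × 9/5 = 89.8×10⁻⁶/K.
Δα = |1.73 − 89.8|×10⁻⁶/K = 88.1×10⁻⁶/K.
Mismatch strain = Δα·ΔT = 88.1×10⁻⁶ × 219.0 = 0.0193.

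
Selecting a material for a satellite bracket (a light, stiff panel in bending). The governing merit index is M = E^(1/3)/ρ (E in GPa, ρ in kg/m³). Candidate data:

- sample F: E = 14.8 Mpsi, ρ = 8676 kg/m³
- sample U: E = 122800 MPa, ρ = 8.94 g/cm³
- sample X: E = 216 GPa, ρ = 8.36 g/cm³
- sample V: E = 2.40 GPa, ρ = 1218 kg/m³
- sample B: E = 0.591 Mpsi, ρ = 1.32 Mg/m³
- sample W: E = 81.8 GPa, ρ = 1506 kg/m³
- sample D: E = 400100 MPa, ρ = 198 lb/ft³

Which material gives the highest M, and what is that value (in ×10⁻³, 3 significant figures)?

sample W, M = 2.88×10⁻³

In SI units:
  sample F: E = 102.0 GPa, ρ = 8676 kg/m³
  sample U: E = 122.8 GPa, ρ = 8940 kg/m³
  sample X: E = 216.0 GPa, ρ = 8360 kg/m³
  sample V: E = 2.400 GPa, ρ = 1218 kg/m³
  sample B: E = 4.075 GPa, ρ = 1320 kg/m³
  sample W: E = 81.80 GPa, ρ = 1506 kg/m³
  sample D: E = 400.1 GPa, ρ = 3172 kg/m³
  sample W: M = 2.88×10⁻³
  sample D: M = 2.32×10⁻³
  sample B: M = 1.21×10⁻³
  sample V: M = 1.10×10⁻³
  sample X: M = 0.718×10⁻³
  sample U: M = 0.556×10⁻³
  sample F: M = 0.539×10⁻³
Highest index: sample W.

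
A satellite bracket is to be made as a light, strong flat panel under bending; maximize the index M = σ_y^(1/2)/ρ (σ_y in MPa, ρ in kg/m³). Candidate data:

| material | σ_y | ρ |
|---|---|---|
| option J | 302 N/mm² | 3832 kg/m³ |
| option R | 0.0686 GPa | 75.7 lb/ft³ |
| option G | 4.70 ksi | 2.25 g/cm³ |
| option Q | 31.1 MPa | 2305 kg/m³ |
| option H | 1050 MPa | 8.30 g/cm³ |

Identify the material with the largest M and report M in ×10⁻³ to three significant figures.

option R, M = 6.83×10⁻³

In SI units:
  option J: σ_y = 302.0 MPa, ρ = 3832 kg/m³
  option R: σ_y = 68.60 MPa, ρ = 1213 kg/m³
  option G: σ_y = 32.41 MPa, ρ = 2250 kg/m³
  option Q: σ_y = 31.10 MPa, ρ = 2305 kg/m³
  option H: σ_y = 1050 MPa, ρ = 8300 kg/m³
  option R: M = 6.83×10⁻³
  option J: M = 4.54×10⁻³
  option H: M = 3.90×10⁻³
  option G: M = 2.53×10⁻³
  option Q: M = 2.42×10⁻³
The maximum is for option R.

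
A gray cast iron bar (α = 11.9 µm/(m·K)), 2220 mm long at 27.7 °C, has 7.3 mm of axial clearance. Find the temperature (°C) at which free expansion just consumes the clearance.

304 °C

α·L₀·ΔT = 7.3 mm ⇒ ΔT = 7.3 / (11.9×10⁻⁶ × 2220.0) = 276.3 K.
T = 27.7 + 276.3 = 304.0 °C.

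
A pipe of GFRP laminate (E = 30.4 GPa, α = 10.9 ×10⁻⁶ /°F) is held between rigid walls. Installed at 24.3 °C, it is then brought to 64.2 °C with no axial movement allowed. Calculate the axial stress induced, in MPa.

α = 10.9×10⁻⁶/°F × 9/5 = 19.6×10⁻⁶/K.
ΔT = 39.90 K. Constrained thermal stress σ = E·α·ΔT = 30.40×10³ MPa × 19.6×10⁻⁶ × 39.90 = 23.8 MPa (compressive).

23.8 MPa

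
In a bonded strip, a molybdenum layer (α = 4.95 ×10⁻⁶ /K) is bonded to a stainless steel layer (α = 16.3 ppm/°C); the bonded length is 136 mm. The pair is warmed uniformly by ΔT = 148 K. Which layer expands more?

α(molybdenum) = 4.95×10⁻⁶/K vs α(stainless steel) = 16.3×10⁻⁶/K.
Higher α expands more for the same ΔT: stainless steel.

stainless steel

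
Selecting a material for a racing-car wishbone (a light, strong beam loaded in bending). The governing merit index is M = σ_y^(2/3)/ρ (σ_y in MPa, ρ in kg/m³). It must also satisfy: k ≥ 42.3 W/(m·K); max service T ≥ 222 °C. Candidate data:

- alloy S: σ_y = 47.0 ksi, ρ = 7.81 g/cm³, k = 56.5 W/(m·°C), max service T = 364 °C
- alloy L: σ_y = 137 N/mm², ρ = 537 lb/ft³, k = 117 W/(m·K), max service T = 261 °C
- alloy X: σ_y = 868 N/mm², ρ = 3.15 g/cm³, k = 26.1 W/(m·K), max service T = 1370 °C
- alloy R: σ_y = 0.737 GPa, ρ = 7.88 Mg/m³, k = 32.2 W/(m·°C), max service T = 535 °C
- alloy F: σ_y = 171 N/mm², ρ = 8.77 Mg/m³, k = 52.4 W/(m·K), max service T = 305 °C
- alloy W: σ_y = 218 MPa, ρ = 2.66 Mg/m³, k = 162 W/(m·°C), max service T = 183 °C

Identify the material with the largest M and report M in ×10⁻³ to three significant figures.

alloy S, M = 6.04×10⁻³

Screen on constraints: k ≥ 42.3 W/(m·K); max service T ≥ 222 °C. Survivors: alloy S, alloy L, alloy F.
In SI units:
  alloy S: σ_y = 324.1 MPa, ρ = 7810 kg/m³
  alloy L: σ_y = 137.0 MPa, ρ = 8602 kg/m³
  alloy F: σ_y = 171.0 MPa, ρ = 8770 kg/m³
  alloy S: M = 6.04×10⁻³
  alloy F: M = 3.51×10⁻³
  alloy L: M = 3.09×10⁻³
The maximum is for alloy S.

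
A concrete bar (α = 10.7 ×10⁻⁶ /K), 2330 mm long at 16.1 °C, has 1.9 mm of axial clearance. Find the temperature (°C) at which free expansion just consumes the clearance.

α·L₀·ΔT = 1.9 mm ⇒ ΔT = 1.9 / (10.7×10⁻⁶ × 2330.0) = 76.21 K.
T = 16.1 + 76.21 = 92.31 °C.

92.3 °C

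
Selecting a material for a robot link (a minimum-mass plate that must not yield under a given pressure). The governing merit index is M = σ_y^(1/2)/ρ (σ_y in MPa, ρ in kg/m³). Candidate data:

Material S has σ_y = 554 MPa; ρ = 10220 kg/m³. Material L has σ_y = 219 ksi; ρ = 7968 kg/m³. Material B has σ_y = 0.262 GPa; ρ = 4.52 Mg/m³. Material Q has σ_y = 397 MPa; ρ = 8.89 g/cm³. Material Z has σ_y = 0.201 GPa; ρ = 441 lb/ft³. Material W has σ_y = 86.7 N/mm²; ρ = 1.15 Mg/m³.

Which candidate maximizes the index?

material W

After converting to SI:
  material S: σ_y = 554.0 MPa, ρ = 10220 kg/m³
  material L: σ_y = 1510 MPa, ρ = 7968 kg/m³
  material B: σ_y = 262.0 MPa, ρ = 4520 kg/m³
  material Q: σ_y = 397.0 MPa, ρ = 8890 kg/m³
  material Z: σ_y = 201.0 MPa, ρ = 7064 kg/m³
  material W: σ_y = 86.70 MPa, ρ = 1150 kg/m³
  material W: M = 8.10×10⁻³
  material L: M = 4.88×10⁻³
  material B: M = 3.58×10⁻³
  material S: M = 2.30×10⁻³
  material Q: M = 2.24×10⁻³
  material Z: M = 2.01×10⁻³
Highest index: material W.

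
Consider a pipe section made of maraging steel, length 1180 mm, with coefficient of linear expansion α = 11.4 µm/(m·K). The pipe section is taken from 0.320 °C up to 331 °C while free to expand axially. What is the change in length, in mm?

4.45 mm

ΔT = 331 − 0.320 = 330.7 K.
ΔL = α·L₀·ΔT = 11.4×10⁻⁶ × 1180 mm × 330.7 K = 4.45 mm.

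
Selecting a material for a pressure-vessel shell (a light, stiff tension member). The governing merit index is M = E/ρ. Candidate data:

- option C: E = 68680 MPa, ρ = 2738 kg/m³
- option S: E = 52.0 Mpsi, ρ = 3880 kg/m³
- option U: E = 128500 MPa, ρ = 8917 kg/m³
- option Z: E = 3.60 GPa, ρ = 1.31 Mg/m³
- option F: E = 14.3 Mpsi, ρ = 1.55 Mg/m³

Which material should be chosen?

option S

Putting every candidate on a common basis:
  option C: E = 68.68 GPa, ρ = 2738 kg/m³
  option S: E = 358.5 GPa, ρ = 3880 kg/m³
  option U: E = 128.5 GPa, ρ = 8917 kg/m³
  option Z: E = 3.600 GPa, ρ = 1310 kg/m³
  option F: E = 98.60 GPa, ρ = 1550 kg/m³
  option S: M = 92.4 MN·m/kg
  option F: M = 63.6 MN·m/kg
  option C: M = 25.1 MN·m/kg
  option U: M = 14.4 MN·m/kg
  option Z: M = 2.75 MN·m/kg
Option S ranks first.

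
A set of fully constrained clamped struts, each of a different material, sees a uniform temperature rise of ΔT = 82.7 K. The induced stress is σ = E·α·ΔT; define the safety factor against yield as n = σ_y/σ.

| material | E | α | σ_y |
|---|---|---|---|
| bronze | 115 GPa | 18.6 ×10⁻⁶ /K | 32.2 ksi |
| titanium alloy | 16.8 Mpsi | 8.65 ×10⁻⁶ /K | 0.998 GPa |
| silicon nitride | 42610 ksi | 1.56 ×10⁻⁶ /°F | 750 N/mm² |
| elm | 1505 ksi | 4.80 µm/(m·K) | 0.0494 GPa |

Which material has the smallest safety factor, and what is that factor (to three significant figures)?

Converting E to GPa, α to ×10⁻⁶/K, σ_y to MPa, then σ and n for each:
  bronze: E = 115.0, α = 18.6, σ_y = 222.0 → σ = 177 MPa, n = 1.26
  titanium alloy: E = 115.8, α = 8.65, σ_y = 998.0 → σ = 82.9 MPa, n = 12.0
  silicon nitride: E = 293.8, α = 2.81, σ_y = 750.0 → σ = 68.2 MPa, n = 11.0
  elm: E = 10.38, α = 4.80, σ_y = 49.40 → σ = 4.12 MPa, n = 12.0
Smallest n: bronze with n = 1.26.

bronze, n = 1.26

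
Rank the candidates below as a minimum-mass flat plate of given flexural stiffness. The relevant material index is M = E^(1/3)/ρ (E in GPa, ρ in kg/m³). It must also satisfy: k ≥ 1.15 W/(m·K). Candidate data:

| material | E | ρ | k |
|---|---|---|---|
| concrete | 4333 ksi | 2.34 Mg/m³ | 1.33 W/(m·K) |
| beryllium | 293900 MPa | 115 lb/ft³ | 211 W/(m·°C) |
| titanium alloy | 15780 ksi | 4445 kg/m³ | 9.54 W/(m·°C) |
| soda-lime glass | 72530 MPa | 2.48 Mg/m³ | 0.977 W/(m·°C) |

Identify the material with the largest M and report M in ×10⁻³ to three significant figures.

beryllium, M = 3.61×10⁻³

Screen on constraints: k ≥ 1.15 W/(m·K). Survivors: concrete, beryllium, titanium alloy.
In SI units:
  concrete: E = 29.87 GPa, ρ = 2340 kg/m³
  beryllium: E = 293.9 GPa, ρ = 1842 kg/m³
  titanium alloy: E = 108.8 GPa, ρ = 4445 kg/m³
  beryllium: M = 3.61×10⁻³
  concrete: M = 1.33×10⁻³
  titanium alloy: M = 1.07×10⁻³
Highest index: beryllium.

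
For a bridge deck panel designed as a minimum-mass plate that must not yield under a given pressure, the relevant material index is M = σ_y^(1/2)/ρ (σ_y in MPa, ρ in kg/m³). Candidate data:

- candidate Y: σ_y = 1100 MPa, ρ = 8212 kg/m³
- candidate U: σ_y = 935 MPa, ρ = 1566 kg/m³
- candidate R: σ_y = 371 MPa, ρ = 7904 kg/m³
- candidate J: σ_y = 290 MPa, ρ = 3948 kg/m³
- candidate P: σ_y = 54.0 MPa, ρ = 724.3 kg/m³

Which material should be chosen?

candidate U

Evaluate M for each candidate:
  candidate U: M = 19.5×10⁻³
  candidate P: M = 10.1×10⁻³
  candidate J: M = 4.31×10⁻³
  candidate Y: M = 4.04×10⁻³
  candidate R: M = 2.44×10⁻³
The maximum is for candidate U.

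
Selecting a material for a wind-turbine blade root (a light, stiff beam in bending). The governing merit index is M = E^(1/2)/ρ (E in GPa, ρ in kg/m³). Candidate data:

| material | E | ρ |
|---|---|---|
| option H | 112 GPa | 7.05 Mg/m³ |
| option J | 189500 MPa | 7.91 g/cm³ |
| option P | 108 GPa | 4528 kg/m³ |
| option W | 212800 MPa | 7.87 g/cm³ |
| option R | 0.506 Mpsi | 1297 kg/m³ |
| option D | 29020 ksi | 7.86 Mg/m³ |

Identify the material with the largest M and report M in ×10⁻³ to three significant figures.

option P, M = 2.30×10⁻³

Convert each candidate to consistent units, then evaluate M:
  option H: E = 112.0 GPa, ρ = 7050 kg/m³
  option J: E = 189.5 GPa, ρ = 7910 kg/m³
  option P: E = 108.0 GPa, ρ = 4528 kg/m³
  option W: E = 212.8 GPa, ρ = 7870 kg/m³
  option R: E = 3.489 GPa, ρ = 1297 kg/m³
  option D: E = 200.1 GPa, ρ = 7860 kg/m³
  option P: M = 2.30×10⁻³
  option W: M = 1.85×10⁻³
  option D: M = 1.80×10⁻³
  option J: M = 1.74×10⁻³
  option H: M = 1.50×10⁻³
  option R: M = 1.44×10⁻³
Option P has the largest M.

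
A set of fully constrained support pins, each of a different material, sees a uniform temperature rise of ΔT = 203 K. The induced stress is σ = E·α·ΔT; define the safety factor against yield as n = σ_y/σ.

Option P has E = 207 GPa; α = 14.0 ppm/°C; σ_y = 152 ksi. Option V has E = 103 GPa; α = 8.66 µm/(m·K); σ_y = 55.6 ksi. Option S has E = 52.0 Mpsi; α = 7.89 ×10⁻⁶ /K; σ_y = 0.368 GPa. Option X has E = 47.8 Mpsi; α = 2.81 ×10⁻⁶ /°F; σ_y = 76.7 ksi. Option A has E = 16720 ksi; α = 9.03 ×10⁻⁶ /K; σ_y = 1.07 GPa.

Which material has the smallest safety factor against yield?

In consistent units (E in GPa, α in ×10⁻⁶/K, σ_y in MPa):
  option P: E = 207.0, α = 14.0, σ_y = 1048 → σ = 588 MPa, n = 1.78
  option V: E = 103.0, α = 8.66, σ_y = 383.3 → σ = 181 MPa, n = 2.12
  option S: E = 358.5, α = 7.89, σ_y = 368.0 → σ = 574 MPa, n = 0.641
  option X: E = 329.6, α = 5.06, σ_y = 528.8 → σ = 338 MPa, n = 1.56
  option A: E = 115.3, α = 9.03, σ_y = 1070 → σ = 211 MPa, n = 5.06
The minimum is option S at n = 0.641.

option S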